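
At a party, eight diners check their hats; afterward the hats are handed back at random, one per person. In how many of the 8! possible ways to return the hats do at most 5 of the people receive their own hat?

40291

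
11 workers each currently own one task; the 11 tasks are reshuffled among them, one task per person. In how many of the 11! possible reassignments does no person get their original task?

14684570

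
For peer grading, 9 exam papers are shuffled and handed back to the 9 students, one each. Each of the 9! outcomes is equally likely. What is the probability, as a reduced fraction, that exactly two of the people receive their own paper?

103/560

Favorable outcomes: C(9,2)·!7 = 36·1854 = 66744.
Total outcomes: 9! = 362880.
Probability = 66744/362880 = 103/560.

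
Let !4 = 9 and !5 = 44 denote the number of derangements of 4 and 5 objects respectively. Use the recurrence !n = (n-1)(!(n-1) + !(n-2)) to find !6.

!6 = (6-1)·(!5 + !4) = 5·(44 + 9) = 5·53 = 265.

265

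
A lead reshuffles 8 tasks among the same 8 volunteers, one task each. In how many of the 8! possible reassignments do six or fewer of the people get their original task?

# with exactly i fixed is C(8,i)·!(8-i); sum over i=0..6:
  i=0: C(8,0)·!8 = 1·14833 = 14833
  i=1: C(8,1)·!7 = 8·1854 = 14832
  i=2: C(8,2)·!6 = 28·265 = 7420
  i=3: C(8,3)·!5 = 56·44 = 2464
  i=4: C(8,4)·!4 = 70·9 = 630
  i=5: C(8,5)·!3 = 56·2 = 112
  i=6: C(8,6)·!2 = 28·1 = 28
Total = 40319.

40319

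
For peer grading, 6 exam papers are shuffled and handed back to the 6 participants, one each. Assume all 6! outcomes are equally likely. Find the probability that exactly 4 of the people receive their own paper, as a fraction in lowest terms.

1/48

Favorable outcomes: C(6,4)·!2 = 15·1 = 15.
Total outcomes: 6! = 720.
Probability = 15/720 = 1/48.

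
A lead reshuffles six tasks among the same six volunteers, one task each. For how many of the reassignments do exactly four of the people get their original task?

Pick the 4 fixed positions: C(6,4) = 15 ways.
The other 2 form a derangement: !2 = 1.
Total: 15 × 1 = 15.

15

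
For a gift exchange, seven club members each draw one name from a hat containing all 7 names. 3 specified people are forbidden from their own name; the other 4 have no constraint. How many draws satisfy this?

3216

Inclusion-exclusion on the 3 forbidden self-matches:
Σ_{j=0}^{3} (-1)^j C(3,j)(7-j)!
= C(3,0)·7! - C(3,1)·6! + C(3,2)·5! - C(3,3)·4!
= 5040 - 2160 + 360 - 24
= 3216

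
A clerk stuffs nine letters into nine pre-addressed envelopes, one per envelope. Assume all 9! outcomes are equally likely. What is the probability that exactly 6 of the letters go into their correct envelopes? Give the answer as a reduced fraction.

Favorable outcomes: C(9,6)·!3 = 84·2 = 168.
Total outcomes: 9! = 362880.
Probability = 168/362880 = 1/2160.

1/2160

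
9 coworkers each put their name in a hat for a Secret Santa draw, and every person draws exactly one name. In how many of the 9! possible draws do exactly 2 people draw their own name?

Pick the 2 fixed positions: C(9,2) = 36 ways.
The other 7 form a derangement: !7 = 1854.
Total: 36 × 1854 = 66744.

66744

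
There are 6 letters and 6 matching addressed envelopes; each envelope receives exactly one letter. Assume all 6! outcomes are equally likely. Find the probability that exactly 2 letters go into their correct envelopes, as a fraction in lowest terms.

Favorable outcomes: C(6,2)·!4 = 15·9 = 135.
Total outcomes: 6! = 720.
Probability = 135/720 = 3/16.

3/16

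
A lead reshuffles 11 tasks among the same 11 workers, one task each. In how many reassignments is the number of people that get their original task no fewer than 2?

Sum C(11,i)·!(11-i) for i = 2..11:
  i=2: C(11,2)·!9 = 55·133496 = 7342280
  i=3: C(11,3)·!8 = 165·14833 = 2447445
  i=4: C(11,4)·!7 = 330·1854 = 611820
  i=5: C(11,5)·!6 = 462·265 = 122430
  i=6: C(11,6)·!5 = 462·44 = 20328
  i=7: C(11,7)·!4 = 330·9 = 2970
  i=8: C(11,8)·!3 = 165·2 = 330
  i=9: C(11,9)·!2 = 55·1 = 55
  i=10: C(11,10)·!1 = 11·0 = 0
  i=11: C(11,11)·!0 = 1·1 = 1
Total = 10547659.

10547659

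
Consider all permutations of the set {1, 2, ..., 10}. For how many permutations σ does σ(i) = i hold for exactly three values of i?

222480

Pick the 3 fixed positions: C(10,3) = 120 ways.
The other 7 form a derangement: !7 = 1854.
Total: 120 × 1854 = 222480.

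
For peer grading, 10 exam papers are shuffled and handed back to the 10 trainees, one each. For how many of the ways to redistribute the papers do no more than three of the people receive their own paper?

3559886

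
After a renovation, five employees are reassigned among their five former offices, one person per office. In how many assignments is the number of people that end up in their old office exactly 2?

20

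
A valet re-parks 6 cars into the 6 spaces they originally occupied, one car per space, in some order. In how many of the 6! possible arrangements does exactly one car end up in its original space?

Pick the single fixed position: C(6,1) = 6 ways.
The other 5 form a derangement: !5 = 44.
Total: 6 × 44 = 264.

264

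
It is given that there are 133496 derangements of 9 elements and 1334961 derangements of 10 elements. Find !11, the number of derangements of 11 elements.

!11 = (11-1)·(!10 + !9) = 10·(1334961 + 133496) = 10·1468457 = 14684570.

14684570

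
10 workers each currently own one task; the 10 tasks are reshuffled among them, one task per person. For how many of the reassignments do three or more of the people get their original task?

291394

Sum C(10,i)·!(10-i) for i = 3..10:
  i=3: C(10,3)·!7 = 120·1854 = 222480
  i=4: C(10,4)·!6 = 210·265 = 55650
  i=5: C(10,5)·!5 = 252·44 = 11088
  i=6: C(10,6)·!4 = 210·9 = 1890
  i=7: C(10,7)·!3 = 120·2 = 240
  i=8: C(10,8)·!2 = 45·1 = 45
  i=9: C(10,9)·!1 = 10·0 = 0
  i=10: C(10,10)·!0 = 1·1 = 1
Total = 291394.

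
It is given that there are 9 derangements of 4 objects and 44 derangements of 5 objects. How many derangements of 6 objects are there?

265

!6 = (6-1)·(!5 + !4) = 5·(44 + 9) = 5·53 = 265.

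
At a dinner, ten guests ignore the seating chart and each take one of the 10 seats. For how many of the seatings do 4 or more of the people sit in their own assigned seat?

Sum C(10,i)·!(10-i) for i = 4..10:
  i=4: C(10,4)·!6 = 210·265 = 55650
  i=5: C(10,5)·!5 = 252·44 = 11088
  i=6: C(10,6)·!4 = 210·9 = 1890
  i=7: C(10,7)·!3 = 120·2 = 240
  i=8: C(10,8)·!2 = 45·1 = 45
  i=9: C(10,9)·!1 = 10·0 = 0
  i=10: C(10,10)·!0 = 1·1 = 1
Total = 68914.

68914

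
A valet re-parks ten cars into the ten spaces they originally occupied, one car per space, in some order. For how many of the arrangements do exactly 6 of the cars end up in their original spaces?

Choose which 6 of the 10 are fixed: C(10,6) = 210.
The other 4 form a derangement: !4 = 9.
Total: 210 × 9 = 1890.

1890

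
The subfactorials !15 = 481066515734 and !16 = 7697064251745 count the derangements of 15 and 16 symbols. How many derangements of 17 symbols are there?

130850092279664

!17 = (17-1)·(!16 + !15) = 16·(7697064251745 + 481066515734) = 16·8178130767479 = 130850092279664.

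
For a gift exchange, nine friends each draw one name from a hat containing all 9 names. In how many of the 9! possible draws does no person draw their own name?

133496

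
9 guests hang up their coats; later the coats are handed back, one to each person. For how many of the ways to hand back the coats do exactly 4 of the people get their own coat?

5544

Choose which 4 of the 9 are fixed: C(9,4) = 126.
The other 5 form a derangement: !5 = 44.
Total: 126 × 44 = 5544.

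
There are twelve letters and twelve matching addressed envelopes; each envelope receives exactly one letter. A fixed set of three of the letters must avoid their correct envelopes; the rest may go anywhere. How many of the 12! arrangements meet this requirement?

Let A_j be the event that the j-th constrained one is fixed. By inclusion-exclusion over the 3 events:
Σ_{j=0}^{3} (-1)^j C(3,j)(12-j)!
= C(3,0)·12! - C(3,1)·11! + C(3,2)·10! - C(3,3)·9!
= 479001600 - 119750400 + 10886400 - 362880
= 369774720

369774720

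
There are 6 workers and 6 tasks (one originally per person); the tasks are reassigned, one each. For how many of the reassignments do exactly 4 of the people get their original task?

Pick the 4 fixed positions: C(6,4) = 15 ways.
The other 2 form a derangement: !2 = 1.
Total: 15 × 1 = 15.

15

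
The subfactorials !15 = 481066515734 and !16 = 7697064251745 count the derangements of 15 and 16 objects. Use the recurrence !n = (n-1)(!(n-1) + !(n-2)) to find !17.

!17 = (17-1)·(!16 + !15) = 16·(7697064251745 + 481066515734) = 16·8178130767479 = 130850092279664.

130850092279664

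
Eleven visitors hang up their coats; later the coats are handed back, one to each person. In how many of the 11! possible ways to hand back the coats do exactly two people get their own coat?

Choose which 2 of the 11 are fixed: C(11,2) = 55.
The remaining 9 must be deranged: !9 = 133496.
Total: 55 × 133496 = 7342280.

7342280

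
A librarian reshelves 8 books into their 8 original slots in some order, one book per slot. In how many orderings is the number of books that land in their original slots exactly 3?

Choose which 3 of the 8 are fixed: C(8,3) = 56.
The other 5 form a derangement: !5 = 44.
Total: 56 × 44 = 2464.

2464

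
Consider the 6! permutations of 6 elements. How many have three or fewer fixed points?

Sum C(6,i)·!(6-i) for i = 0..3:
  i=0: C(6,0)·!6 = 1·265 = 265
  i=1: C(6,1)·!5 = 6·44 = 264
  i=2: C(6,2)·!4 = 15·9 = 135
  i=3: C(6,3)·!3 = 20·2 = 40
Total = 704.

704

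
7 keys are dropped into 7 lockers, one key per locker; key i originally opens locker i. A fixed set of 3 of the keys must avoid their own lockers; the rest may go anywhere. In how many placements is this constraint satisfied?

3216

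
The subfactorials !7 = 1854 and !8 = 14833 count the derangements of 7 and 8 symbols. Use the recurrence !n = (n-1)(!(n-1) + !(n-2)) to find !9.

!9 = (9-1)·(!8 + !7) = 8·(14833 + 1854) = 8·16687 = 133496.

133496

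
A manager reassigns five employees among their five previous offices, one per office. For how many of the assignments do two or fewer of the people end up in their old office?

109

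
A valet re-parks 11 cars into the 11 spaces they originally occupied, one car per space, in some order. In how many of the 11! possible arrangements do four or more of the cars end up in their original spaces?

# with exactly i fixed is C(11,i)·!(11-i); sum over i=4..11:
  i=4: C(11,4)·!7 = 330·1854 = 611820
  i=5: C(11,5)·!6 = 462·265 = 122430
  i=6: C(11,6)·!5 = 462·44 = 20328
  i=7: C(11,7)·!4 = 330·9 = 2970
  i=8: C(11,8)·!3 = 165·2 = 330
  i=9: C(11,9)·!2 = 55·1 = 55
  i=10: C(11,10)·!1 = 11·0 = 0
  i=11: C(11,11)·!0 = 1·1 = 1
Total = 757934.

757934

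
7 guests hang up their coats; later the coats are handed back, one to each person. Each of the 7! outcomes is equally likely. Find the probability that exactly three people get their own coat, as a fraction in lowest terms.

1/16

Favorable outcomes: C(7,3)·!4 = 35·9 = 315.
Total outcomes: 7! = 5040.
Probability = 315/5040 = 1/16.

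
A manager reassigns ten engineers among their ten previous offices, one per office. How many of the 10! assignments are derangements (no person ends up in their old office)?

Use !n = n·!(n-1) + (-1)^n.
!10 = 10·133496 + 1 = 1334961

1334961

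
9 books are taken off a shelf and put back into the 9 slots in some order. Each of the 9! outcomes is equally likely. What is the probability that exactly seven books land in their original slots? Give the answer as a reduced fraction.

1/10080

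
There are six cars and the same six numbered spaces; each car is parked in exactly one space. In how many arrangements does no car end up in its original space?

Recurrence: !6 = 6·!5 + (-1)^6.
!6 = 6·44 + 1 = 265

265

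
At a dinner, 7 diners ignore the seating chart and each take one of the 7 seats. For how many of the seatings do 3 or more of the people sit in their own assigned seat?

407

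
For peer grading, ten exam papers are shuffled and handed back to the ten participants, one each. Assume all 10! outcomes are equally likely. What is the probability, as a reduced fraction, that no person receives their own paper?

16481/44800

Favorable outcomes: !10 = 1334961.
Total outcomes: 10! = 3628800.
Probability = 1334961/3628800 = 16481/44800.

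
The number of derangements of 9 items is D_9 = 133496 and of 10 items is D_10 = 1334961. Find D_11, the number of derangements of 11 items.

14684570

D_11 = (11-1)·(D_10 + D_9) = 10·(1334961 + 133496) = 10·1468457 = 14684570.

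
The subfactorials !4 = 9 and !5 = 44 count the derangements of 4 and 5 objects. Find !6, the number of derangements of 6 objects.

!6 = (6-1)·(!5 + !4) = 5·(44 + 9) = 5·53 = 265.

265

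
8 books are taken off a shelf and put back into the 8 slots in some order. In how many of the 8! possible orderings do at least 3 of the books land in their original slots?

Sum C(8,i)·!(8-i) for i = 3..8:
  i=3: C(8,3)·!5 = 56·44 = 2464
  i=4: C(8,4)·!4 = 70·9 = 630
  i=5: C(8,5)·!3 = 56·2 = 112
  i=6: C(8,6)·!2 = 28·1 = 28
  i=7: C(8,7)·!1 = 8·0 = 0
  i=8: C(8,8)·!0 = 1·1 = 1
Total = 3235.

3235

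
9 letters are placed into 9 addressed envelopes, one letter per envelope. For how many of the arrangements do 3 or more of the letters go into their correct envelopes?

# with exactly i fixed is C(9,i)·!(9-i); sum over i=3..9:
  i=3: C(9,3)·!6 = 84·265 = 22260
  i=4: C(9,4)·!5 = 126·44 = 5544
  i=5: C(9,5)·!4 = 126·9 = 1134
  i=6: C(9,6)·!3 = 84·2 = 168
  i=7: C(9,7)·!2 = 36·1 = 36
  i=8: C(9,8)·!1 = 9·0 = 0
  i=9: C(9,9)·!0 = 1·1 = 1
Total = 29143.

29143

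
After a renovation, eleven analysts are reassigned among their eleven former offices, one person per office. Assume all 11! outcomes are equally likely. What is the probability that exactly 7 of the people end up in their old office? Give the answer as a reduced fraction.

1/13440

Favorable outcomes: C(11,7)·!4 = 330·9 = 2970.
Total outcomes: 11! = 39916800.
Probability = 2970/39916800 = 1/13440.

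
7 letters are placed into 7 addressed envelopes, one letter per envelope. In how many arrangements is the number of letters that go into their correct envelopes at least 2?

# with exactly i fixed is C(7,i)·!(7-i); sum over i=2..7:
  i=2: C(7,2)·!5 = 21·44 = 924
  i=3: C(7,3)·!4 = 35·9 = 315
  i=4: C(7,4)·!3 = 35·2 = 70
  i=5: C(7,5)·!2 = 21·1 = 21
  i=6: C(7,6)·!1 = 7·0 = 0
  i=7: C(7,7)·!0 = 1·1 = 1
Total = 1331.

1331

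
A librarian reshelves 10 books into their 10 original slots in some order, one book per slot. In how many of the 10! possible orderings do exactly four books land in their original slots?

Pick the 4 fixed positions: C(10,4) = 210 ways.
The remaining 6 must be deranged: !6 = 265.
Total: 210 × 265 = 55650.

55650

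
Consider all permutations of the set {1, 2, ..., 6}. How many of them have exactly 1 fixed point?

264

Choose which one of the 6 is fixed: C(6,1) = 6.
The other 5 form a derangement: !5 = 44.
Total: 6 × 44 = 264.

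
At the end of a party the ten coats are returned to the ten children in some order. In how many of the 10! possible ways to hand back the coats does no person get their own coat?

1334961

The number of derangements of 10 is !10 = Σ_{k=0}^{10} (-1)^k·10!/k!
= 10! - 10!/1! + 10!/2! - 10!/3! + 10!/4! - 10!/5! + 10!/6! - 10!/7! + 10!/8! - 10!/9! + 10!/10!
= 3628800 - 3628800 + 1814400 - 604800 + 151200 - 30240 + 5040 - 720 + 90 - 10 + 1
= 1334961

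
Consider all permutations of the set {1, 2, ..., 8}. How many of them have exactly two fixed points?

Pick the 2 fixed positions: C(8,2) = 28 ways.
The remaining 6 must be deranged: !6 = 265.
Total: 28 × 265 = 7420.

7420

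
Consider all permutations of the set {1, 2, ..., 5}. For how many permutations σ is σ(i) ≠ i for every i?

44

The number of derangements of 5 is !5 = Σ_{k=0}^{5} (-1)^k·5!/k!
= 5! - 5!/1! + 5!/2! - 5!/3! + 5!/4! - 5!/5!
= 120 - 120 + 60 - 20 + 5 - 1
= 44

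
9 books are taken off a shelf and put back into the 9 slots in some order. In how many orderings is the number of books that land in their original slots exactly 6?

168

Pick the 6 fixed positions: C(9,6) = 84 ways.
The other 3 form a derangement: !3 = 2.
Total: 84 × 2 = 168.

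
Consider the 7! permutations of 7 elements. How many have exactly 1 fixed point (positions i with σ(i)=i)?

1855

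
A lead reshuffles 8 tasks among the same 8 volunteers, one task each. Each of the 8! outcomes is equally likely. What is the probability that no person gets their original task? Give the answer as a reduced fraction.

2119/5760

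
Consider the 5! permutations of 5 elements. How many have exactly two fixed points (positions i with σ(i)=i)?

20

Choose which 2 of the 5 are fixed: C(5,2) = 10.
The remaining 3 must be deranged: !3 = 2.
Total: 10 × 2 = 20.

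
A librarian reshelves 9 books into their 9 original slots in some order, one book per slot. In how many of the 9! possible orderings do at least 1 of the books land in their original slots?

229384

Sum C(9,i)·!(9-i) for i = 1..9:
  i=1: C(9,1)·!8 = 9·14833 = 133497
  i=2: C(9,2)·!7 = 36·1854 = 66744
  i=3: C(9,3)·!6 = 84·265 = 22260
  i=4: C(9,4)·!5 = 126·44 = 5544
  i=5: C(9,5)·!4 = 126·9 = 1134
  i=6: C(9,6)·!3 = 84·2 = 168
  i=7: C(9,7)·!2 = 36·1 = 36
  i=8: C(9,8)·!1 = 9·0 = 0
  i=9: C(9,9)·!0 = 1·1 = 1
Total = 229384.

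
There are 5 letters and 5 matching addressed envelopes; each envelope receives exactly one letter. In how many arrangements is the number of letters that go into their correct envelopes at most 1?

89

# with exactly i fixed is C(5,i)·!(5-i); sum over i=0..1:
  i=0: C(5,0)·!5 = 1·44 = 44
  i=1: C(5,1)·!4 = 5·9 = 45
Total = 89.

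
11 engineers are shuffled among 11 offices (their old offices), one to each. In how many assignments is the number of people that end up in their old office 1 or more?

# with exactly i fixed is C(11,i)·!(11-i); sum over i=1..11:
  i=1: C(11,1)·!10 = 11·1334961 = 14684571
  i=2: C(11,2)·!9 = 55·133496 = 7342280
  i=3: C(11,3)·!8 = 165·14833 = 2447445
  i=4: C(11,4)·!7 = 330·1854 = 611820
  i=5: C(11,5)·!6 = 462·265 = 122430
  i=6: C(11,6)·!5 = 462·44 = 20328
  i=7: C(11,7)·!4 = 330·9 = 2970
  i=8: C(11,8)·!3 = 165·2 = 330
  i=9: C(11,9)·!2 = 55·1 = 55
  i=10: C(11,10)·!1 = 11·0 = 0
  i=11: C(11,11)·!0 = 1·1 = 1
Total = 25232230.

25232230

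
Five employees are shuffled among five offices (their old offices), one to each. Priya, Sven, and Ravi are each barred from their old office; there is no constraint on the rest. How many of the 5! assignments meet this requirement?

64

Let A_j be the event that the j-th constrained one is fixed. By inclusion-exclusion over the 3 events:
Σ_{j=0}^{3} (-1)^j C(3,j)(5-j)!
= C(3,0)·5! - C(3,1)·4! + C(3,2)·3! - C(3,3)·2!
= 120 - 72 + 18 - 2
= 64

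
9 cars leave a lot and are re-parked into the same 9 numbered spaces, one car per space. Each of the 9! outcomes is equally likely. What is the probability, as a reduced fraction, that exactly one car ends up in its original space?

2119/5760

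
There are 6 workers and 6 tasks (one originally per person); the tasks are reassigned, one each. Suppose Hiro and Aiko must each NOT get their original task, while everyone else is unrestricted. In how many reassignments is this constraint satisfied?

504

Inclusion-exclusion on the 2 forbidden self-matches:
Σ_{j=0}^{2} (-1)^j C(2,j)(6-j)!
= C(2,0)·6! - C(2,1)·5! + C(2,2)·4!
= 720 - 240 + 24
= 504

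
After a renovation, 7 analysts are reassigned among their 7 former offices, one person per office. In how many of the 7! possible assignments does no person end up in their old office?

1854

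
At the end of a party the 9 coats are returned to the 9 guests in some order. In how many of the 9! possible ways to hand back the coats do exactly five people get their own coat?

1134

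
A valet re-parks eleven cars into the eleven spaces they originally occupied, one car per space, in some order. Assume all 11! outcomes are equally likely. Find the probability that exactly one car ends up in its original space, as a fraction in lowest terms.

16481/44800

Favorable outcomes: C(11,1)·!10 = 11·1334961 = 14684571.
Total outcomes: 11! = 39916800.
Probability = 14684571/39916800 = 16481/44800.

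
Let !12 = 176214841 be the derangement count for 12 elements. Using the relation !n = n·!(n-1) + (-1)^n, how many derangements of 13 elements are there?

2290792932

!13 = 13·176214841 - 1 = 2290792932.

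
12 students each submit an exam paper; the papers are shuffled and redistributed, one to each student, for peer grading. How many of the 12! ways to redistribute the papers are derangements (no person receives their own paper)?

!12 is the nearest integer to 12!/e.
12! = 479001600, and 479001600/e ≈ 176214840.93, so !12 = 176214841.

176214841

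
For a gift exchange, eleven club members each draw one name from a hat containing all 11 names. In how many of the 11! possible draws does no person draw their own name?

14684570

!11 is the nearest integer to 11!/e.
11! = 39916800, and 39916800/e ≈ 14684570.08, so !11 = 14684570.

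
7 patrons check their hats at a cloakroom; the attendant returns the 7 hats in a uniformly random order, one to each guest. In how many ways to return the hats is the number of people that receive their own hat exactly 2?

924

Choose which 2 of the 7 are fixed: C(7,2) = 21.
The other 5 form a derangement: !5 = 44.
Total: 21 × 44 = 924.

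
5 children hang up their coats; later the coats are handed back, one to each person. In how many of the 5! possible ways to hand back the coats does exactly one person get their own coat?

45

Pick the single fixed position: C(5,1) = 5 ways.
The other 4 form a derangement: !4 = 9.
Total: 5 × 9 = 45.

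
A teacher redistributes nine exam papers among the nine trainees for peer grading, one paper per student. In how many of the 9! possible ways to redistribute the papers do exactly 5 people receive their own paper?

Choose which 5 of the 9 are fixed: C(9,5) = 126.
The remaining 4 must be deranged: !4 = 9.
Total: 126 × 9 = 1134.

1134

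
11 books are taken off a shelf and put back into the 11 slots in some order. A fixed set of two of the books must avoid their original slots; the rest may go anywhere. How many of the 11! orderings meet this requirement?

Inclusion-exclusion on the 2 forbidden self-matches:
Σ_{j=0}^{2} (-1)^j C(2,j)(11-j)!
= C(2,0)·11! - C(2,1)·10! + C(2,2)·9!
= 39916800 - 7257600 + 362880
= 33022080

33022080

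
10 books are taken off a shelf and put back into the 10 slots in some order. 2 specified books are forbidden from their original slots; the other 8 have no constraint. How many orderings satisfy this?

Inclusion-exclusion on the 2 forbidden self-matches:
Σ_{j=0}^{2} (-1)^j C(2,j)(10-j)!
= C(2,0)·10! - C(2,1)·9! + C(2,2)·8!
= 3628800 - 725760 + 40320
= 2943360

2943360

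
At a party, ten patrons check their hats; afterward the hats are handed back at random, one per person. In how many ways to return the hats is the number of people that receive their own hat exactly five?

11088

Choose which 5 of the 10 are fixed: C(10,5) = 252.
The remaining 5 must be deranged: !5 = 44.
Total: 252 × 44 = 11088.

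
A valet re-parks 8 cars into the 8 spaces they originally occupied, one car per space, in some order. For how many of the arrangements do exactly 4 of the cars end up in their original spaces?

630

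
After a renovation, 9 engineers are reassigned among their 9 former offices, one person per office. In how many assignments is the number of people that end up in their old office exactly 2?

Choose which 2 of the 9 are fixed: C(9,2) = 36.
The remaining 7 must be deranged: !7 = 1854.
Total: 36 × 1854 = 66744.

66744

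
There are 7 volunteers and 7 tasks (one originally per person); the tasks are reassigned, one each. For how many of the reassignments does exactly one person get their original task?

1855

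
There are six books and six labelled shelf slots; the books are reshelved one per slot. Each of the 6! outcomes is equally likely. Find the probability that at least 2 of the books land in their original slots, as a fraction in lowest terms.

191/720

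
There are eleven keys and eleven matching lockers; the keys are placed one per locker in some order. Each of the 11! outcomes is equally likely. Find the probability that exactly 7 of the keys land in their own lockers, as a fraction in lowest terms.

Favorable outcomes: C(11,7)·!4 = 330·9 = 2970.
Total outcomes: 11! = 39916800.
Probability = 2970/39916800 = 1/13440.

1/13440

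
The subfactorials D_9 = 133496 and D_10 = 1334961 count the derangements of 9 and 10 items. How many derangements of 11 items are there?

14684570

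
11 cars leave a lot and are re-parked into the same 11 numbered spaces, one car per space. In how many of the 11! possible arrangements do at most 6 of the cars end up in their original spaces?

39913444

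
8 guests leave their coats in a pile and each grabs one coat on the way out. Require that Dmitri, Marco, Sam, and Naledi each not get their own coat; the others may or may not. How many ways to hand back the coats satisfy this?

24024

Inclusion-exclusion on the 4 forbidden self-matches:
Σ_{j=0}^{4} (-1)^j C(4,j)(8-j)!
= C(4,0)·8! - C(4,1)·7! + C(4,2)·6! - C(4,3)·5! + C(4,4)·4!
= 40320 - 20160 + 4320 - 480 + 24
= 24024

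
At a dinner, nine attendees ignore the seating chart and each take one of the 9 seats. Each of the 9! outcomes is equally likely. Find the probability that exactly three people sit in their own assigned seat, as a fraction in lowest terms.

53/864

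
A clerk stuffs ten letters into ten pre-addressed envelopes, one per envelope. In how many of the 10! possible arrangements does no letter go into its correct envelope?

Recurrence: !10 = 9·(!9 + !8).
!10 = 9·(133496 + 14833) = 9·148329 = 1334961

1334961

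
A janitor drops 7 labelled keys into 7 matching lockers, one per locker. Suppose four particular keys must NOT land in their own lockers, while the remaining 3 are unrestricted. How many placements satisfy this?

Inclusion-exclusion on the 4 forbidden self-matches:
Σ_{j=0}^{4} (-1)^j C(4,j)(7-j)!
= C(4,0)·7! - C(4,1)·6! + C(4,2)·5! - C(4,3)·4! + C(4,4)·3!
= 5040 - 2880 + 720 - 96 + 6
= 2790

2790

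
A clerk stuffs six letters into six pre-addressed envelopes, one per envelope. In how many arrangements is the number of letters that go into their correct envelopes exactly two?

Pick the 2 fixed positions: C(6,2) = 15 ways.
The remaining 4 must be deranged: !4 = 9.
Total: 15 × 9 = 135.

135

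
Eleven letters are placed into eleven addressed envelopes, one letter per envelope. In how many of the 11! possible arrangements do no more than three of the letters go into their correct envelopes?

39158866

# with exactly i fixed is C(11,i)·!(11-i); sum over i=0..3:
  i=0: C(11,0)·!11 = 1·14684570 = 14684570
  i=1: C(11,1)·!10 = 11·1334961 = 14684571
  i=2: C(11,2)·!9 = 55·133496 = 7342280
  i=3: C(11,3)·!8 = 165·14833 = 2447445
Total = 39158866.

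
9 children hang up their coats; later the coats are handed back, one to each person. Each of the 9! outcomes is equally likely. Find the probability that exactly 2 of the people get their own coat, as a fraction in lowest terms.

103/560

Favorable outcomes: C(9,2)·!7 = 36·1854 = 66744.
Total outcomes: 9! = 362880.
Probability = 66744/362880 = 103/560.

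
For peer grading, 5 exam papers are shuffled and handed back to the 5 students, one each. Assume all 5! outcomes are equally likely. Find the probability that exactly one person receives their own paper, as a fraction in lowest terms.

3/8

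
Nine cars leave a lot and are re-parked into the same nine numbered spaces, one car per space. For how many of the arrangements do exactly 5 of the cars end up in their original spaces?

Pick the 5 fixed positions: C(9,5) = 126 ways.
The other 4 form a derangement: !4 = 9.
Total: 126 × 9 = 1134.

1134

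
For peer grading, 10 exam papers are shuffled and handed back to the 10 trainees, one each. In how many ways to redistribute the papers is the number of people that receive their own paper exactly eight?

45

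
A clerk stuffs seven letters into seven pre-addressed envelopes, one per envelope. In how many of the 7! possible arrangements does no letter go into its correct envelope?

1854

The subfactorial !7 = [7!/e] (nearest integer).
7! = 5040, and 5040/e ≈ 1854.11, so !7 = 1854.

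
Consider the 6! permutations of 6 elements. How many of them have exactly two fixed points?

Choose which 2 of the 6 are fixed: C(6,2) = 15.
The other 4 form a derangement: !4 = 9.
Total: 15 × 9 = 135.

135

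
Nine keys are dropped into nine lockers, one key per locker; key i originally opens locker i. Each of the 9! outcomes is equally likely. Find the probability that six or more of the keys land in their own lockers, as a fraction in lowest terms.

41/72576

Favorable outcomes: Σ_{i≥6} C(9,i)·!(9-i) = 84·2 + 36·1 + 9·0 + 1·1 = 205.
Total outcomes: 9! = 362880.
Probability = 205/362880 = 41/72576.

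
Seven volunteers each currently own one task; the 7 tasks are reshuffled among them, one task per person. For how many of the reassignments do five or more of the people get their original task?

22

# with exactly i fixed is C(7,i)·!(7-i); sum over i=5..7:
  i=5: C(7,5)·!2 = 21·1 = 21
  i=6: C(7,6)·!1 = 7·0 = 0
  i=7: C(7,7)·!0 = 1·1 = 1
Total = 22.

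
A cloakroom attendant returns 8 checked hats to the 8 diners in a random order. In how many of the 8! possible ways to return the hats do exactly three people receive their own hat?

2464

Pick the 3 fixed positions: C(8,3) = 56 ways.
The other 5 form a derangement: !5 = 44.
Total: 56 × 44 = 2464.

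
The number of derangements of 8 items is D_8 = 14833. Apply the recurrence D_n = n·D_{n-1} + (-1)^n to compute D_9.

D_9 = 9·14833 - 1 = 133496.

133496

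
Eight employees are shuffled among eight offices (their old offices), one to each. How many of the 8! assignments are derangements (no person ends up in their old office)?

14833

The number of derangements of 8 is !8 = Σ_{k=0}^{8} (-1)^k·8!/k!
= 8! - 8!/1! + 8!/2! - 8!/3! + 8!/4! - 8!/5! + 8!/6! - 8!/7! + 8!/8!
= 40320 - 40320 + 20160 - 6720 + 1680 - 336 + 56 - 8 + 1
= 14833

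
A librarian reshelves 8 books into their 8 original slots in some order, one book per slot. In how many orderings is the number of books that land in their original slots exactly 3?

Choose which 3 of the 8 are fixed: C(8,3) = 56.
The other 5 form a derangement: !5 = 44.
Total: 56 × 44 = 2464.

2464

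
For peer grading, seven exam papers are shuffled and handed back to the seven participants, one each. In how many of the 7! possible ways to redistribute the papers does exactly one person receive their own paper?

Pick the single fixed position: C(7,1) = 7 ways.
The other 6 form a derangement: !6 = 265.
Total: 7 × 265 = 1855.

1855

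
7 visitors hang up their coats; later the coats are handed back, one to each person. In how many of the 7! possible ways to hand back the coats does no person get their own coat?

Recurrence: !7 = 6·(!6 + !5).
!7 = 6·(265 + 44) = 6·309 = 1854

1854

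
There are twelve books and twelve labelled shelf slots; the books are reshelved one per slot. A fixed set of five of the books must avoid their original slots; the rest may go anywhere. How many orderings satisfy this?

312273360

Inclusion-exclusion on the 5 forbidden self-matches:
Σ_{j=0}^{5} (-1)^j C(5,j)(12-j)!
= C(5,0)·12! - C(5,1)·11! + C(5,2)·10! - C(5,3)·9! + C(5,4)·8! - C(5,5)·7!
= 479001600 - 199584000 + 36288000 - 3628800 + 201600 - 5040
= 312273360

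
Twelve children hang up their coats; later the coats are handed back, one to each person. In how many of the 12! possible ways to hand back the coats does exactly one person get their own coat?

176214840

Pick the single fixed position: C(12,1) = 12 ways.
The other 11 form a derangement: !11 = 14684570.
Total: 12 × 14684570 = 176214840.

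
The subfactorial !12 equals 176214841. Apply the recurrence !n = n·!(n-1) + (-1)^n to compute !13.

2290792932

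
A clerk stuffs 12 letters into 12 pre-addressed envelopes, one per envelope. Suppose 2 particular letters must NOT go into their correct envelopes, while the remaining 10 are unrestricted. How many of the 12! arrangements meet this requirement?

Let A_j be the event that the j-th constrained one is fixed. By inclusion-exclusion over the 2 events:
Σ_{j=0}^{2} (-1)^j C(2,j)(12-j)!
= C(2,0)·12! - C(2,1)·11! + C(2,2)·10!
= 479001600 - 79833600 + 3628800
= 402796800

402796800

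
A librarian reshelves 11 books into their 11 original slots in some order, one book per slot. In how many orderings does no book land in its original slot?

14684570

!11 = 11! · Σ_{k=0}^{11} (-1)^k/k!
= 11! - 11!/1! + 11!/2! - 11!/3! + 11!/4! - 11!/5! + 11!/6! - 11!/7! + 11!/8! - 11!/9! + 11!/10! - 11!/11!
= 39916800 - 39916800 + 19958400 - 6652800 + 1663200 - 332640 + 55440 - 7920 + 990 - 110 + 11 - 1
= 14684570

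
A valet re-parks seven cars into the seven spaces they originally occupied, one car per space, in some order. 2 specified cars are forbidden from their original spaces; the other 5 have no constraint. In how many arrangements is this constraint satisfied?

3720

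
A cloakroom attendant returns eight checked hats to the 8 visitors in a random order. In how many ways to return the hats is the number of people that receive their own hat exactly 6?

28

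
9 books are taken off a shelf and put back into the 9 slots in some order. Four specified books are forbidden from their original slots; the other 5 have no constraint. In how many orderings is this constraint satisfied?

229080

Let A_j be the event that the j-th constrained one is fixed. By inclusion-exclusion over the 4 events:
Σ_{j=0}^{4} (-1)^j C(4,j)(9-j)!
= C(4,0)·9! - C(4,1)·8! + C(4,2)·7! - C(4,3)·6! + C(4,4)·5!
= 362880 - 161280 + 30240 - 2880 + 120
= 229080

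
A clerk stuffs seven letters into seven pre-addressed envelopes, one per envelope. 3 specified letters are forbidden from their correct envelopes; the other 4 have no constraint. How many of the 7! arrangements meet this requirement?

3216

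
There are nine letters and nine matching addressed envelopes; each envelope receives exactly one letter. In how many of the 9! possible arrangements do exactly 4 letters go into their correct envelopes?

5544

Pick the 4 fixed positions: C(9,4) = 126 ways.
The remaining 5 must be deranged: !5 = 44.
Total: 126 × 44 = 5544.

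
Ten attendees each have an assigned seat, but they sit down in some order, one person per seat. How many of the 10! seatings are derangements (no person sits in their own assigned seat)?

1334961

The number of derangements of 10 is !10 = Σ_{k=0}^{10} (-1)^k·10!/k!
= 10! - 10!/1! + 10!/2! - 10!/3! + 10!/4! - 10!/5! + 10!/6! - 10!/7! + 10!/8! - 10!/9! + 10!/10!
= 3628800 - 3628800 + 1814400 - 604800 + 151200 - 30240 + 5040 - 720 + 90 - 10 + 1
= 1334961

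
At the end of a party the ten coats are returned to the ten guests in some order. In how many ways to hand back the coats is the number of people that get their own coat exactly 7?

Choose which 7 of the 10 are fixed: C(10,7) = 120.
The remaining 3 must be deranged: !3 = 2.
Total: 120 × 2 = 240.

240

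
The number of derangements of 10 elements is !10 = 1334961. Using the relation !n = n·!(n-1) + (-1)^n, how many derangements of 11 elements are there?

14684570

!11 = 11·1334961 - 1 = 14684570.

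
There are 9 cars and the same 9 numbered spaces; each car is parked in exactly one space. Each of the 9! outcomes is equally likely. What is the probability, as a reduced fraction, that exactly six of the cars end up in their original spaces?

1/2160

Favorable outcomes: C(9,6)·!3 = 84·2 = 168.
Total outcomes: 9! = 362880.
Probability = 168/362880 = 1/2160.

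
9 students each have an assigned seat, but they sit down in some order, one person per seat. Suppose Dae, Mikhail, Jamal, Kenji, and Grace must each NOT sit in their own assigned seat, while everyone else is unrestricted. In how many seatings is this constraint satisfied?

Let A_j be the event that the j-th constrained one is fixed. By inclusion-exclusion over the 5 events:
Σ_{j=0}^{5} (-1)^j C(5,j)(9-j)!
= C(5,0)·9! - C(5,1)·8! + C(5,2)·7! - C(5,3)·6! + C(5,4)·5! - C(5,5)·4!
= 362880 - 201600 + 50400 - 7200 + 600 - 24
= 205056

205056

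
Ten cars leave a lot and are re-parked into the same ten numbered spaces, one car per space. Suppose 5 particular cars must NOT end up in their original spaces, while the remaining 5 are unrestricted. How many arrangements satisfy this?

2170680

Let A_j be the event that the j-th constrained one is fixed. By inclusion-exclusion over the 5 events:
Σ_{j=0}^{5} (-1)^j C(5,j)(10-j)!
= C(5,0)·10! - C(5,1)·9! + C(5,2)·8! - C(5,3)·7! + C(5,4)·6! - C(5,5)·5!
= 3628800 - 1814400 + 403200 - 50400 + 3600 - 120
= 2170680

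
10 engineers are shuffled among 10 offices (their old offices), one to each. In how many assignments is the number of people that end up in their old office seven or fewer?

Sum C(10,i)·!(10-i) for i = 0..7:
  i=0: C(10,0)·!10 = 1·1334961 = 1334961
  i=1: C(10,1)·!9 = 10·133496 = 1334960
  i=2: C(10,2)·!8 = 45·14833 = 667485
  i=3: C(10,3)·!7 = 120·1854 = 222480
  i=4: C(10,4)·!6 = 210·265 = 55650
  i=5: C(10,5)·!5 = 252·44 = 11088
  i=6: C(10,6)·!4 = 210·9 = 1890
  i=7: C(10,7)·!3 = 120·2 = 240
Total = 3628754.

3628754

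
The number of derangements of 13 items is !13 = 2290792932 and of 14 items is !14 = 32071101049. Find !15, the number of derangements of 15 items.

!15 = (15-1)·(!14 + !13) = 14·(32071101049 + 2290792932) = 14·34361893981 = 481066515734.

481066515734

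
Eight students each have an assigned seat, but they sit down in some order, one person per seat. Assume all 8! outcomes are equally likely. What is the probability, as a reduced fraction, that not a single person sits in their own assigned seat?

2119/5760

Favorable outcomes: !8 = 14833.
Total outcomes: 8! = 40320.
Probability = 14833/40320 = 2119/5760.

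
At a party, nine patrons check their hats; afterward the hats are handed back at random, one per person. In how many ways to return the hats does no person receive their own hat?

133496

Use !n = (n-1)(!(n-1) + !(n-2)).
!9 = 8·(14833 + 1854) = 8·16687 = 133496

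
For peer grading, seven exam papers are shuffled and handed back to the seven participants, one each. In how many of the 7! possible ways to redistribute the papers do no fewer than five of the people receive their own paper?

22

Sum C(7,i)·!(7-i) for i = 5..7:
  i=5: C(7,5)·!2 = 21·1 = 21
  i=6: C(7,6)·!1 = 7·0 = 0
  i=7: C(7,7)·!0 = 1·1 = 1
Total = 22.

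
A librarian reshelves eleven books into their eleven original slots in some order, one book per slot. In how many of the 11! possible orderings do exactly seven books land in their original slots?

Pick the 7 fixed positions: C(11,7) = 330 ways.
The remaining 4 must be deranged: !4 = 9.
Total: 330 × 9 = 2970.

2970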